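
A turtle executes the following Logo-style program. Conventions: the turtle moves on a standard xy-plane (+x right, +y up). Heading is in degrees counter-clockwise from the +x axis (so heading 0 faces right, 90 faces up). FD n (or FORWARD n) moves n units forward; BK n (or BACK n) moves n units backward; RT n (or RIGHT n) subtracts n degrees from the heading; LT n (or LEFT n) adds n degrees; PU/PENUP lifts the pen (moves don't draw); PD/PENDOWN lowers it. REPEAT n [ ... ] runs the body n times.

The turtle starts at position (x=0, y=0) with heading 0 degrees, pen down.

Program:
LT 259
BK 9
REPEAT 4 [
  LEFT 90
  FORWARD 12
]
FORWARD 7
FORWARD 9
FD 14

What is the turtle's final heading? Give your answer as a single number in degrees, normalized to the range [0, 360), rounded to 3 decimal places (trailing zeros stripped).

Answer: 259

Derivation:
Executing turtle program step by step:
Start: pos=(0,0), heading=0, pen down
LT 259: heading 0 -> 259
BK 9: (0,0) -> (1.717,8.835) [heading=259, draw]
REPEAT 4 [
  -- iteration 1/4 --
  LT 90: heading 259 -> 349
  FD 12: (1.717,8.835) -> (13.497,6.545) [heading=349, draw]
  -- iteration 2/4 --
  LT 90: heading 349 -> 79
  FD 12: (13.497,6.545) -> (15.787,18.324) [heading=79, draw]
  -- iteration 3/4 --
  LT 90: heading 79 -> 169
  FD 12: (15.787,18.324) -> (4.007,20.614) [heading=169, draw]
  -- iteration 4/4 --
  LT 90: heading 169 -> 259
  FD 12: (4.007,20.614) -> (1.717,8.835) [heading=259, draw]
]
FD 7: (1.717,8.835) -> (0.382,1.963) [heading=259, draw]
FD 9: (0.382,1.963) -> (-1.336,-6.871) [heading=259, draw]
FD 14: (-1.336,-6.871) -> (-4.007,-20.614) [heading=259, draw]
Final: pos=(-4.007,-20.614), heading=259, 8 segment(s) drawn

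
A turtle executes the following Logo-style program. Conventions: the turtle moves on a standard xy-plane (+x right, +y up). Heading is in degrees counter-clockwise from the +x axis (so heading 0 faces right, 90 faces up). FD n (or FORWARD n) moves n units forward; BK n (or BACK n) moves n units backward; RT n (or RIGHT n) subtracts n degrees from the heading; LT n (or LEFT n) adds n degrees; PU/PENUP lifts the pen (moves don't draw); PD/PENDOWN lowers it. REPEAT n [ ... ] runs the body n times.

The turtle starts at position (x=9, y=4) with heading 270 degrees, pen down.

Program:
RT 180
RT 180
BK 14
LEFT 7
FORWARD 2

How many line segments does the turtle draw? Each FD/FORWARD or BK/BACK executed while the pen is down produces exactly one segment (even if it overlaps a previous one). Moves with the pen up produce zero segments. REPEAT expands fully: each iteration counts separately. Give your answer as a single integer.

Answer: 2

Derivation:
Executing turtle program step by step:
Start: pos=(9,4), heading=270, pen down
RT 180: heading 270 -> 90
RT 180: heading 90 -> 270
BK 14: (9,4) -> (9,18) [heading=270, draw]
LT 7: heading 270 -> 277
FD 2: (9,18) -> (9.244,16.015) [heading=277, draw]
Final: pos=(9.244,16.015), heading=277, 2 segment(s) drawn
Segments drawn: 2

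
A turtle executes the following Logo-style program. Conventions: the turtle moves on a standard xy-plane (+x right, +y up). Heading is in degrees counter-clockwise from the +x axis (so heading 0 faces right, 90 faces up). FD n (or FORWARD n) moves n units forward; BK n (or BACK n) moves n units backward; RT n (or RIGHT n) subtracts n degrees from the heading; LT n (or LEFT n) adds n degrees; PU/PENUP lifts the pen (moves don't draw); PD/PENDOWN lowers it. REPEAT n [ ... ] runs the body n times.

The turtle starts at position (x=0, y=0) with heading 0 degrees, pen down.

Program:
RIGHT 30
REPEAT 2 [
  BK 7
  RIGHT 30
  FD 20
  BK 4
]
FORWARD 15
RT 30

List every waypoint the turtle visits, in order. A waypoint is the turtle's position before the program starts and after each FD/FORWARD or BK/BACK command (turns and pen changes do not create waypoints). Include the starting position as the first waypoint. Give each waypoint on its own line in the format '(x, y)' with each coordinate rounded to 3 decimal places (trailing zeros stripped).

Answer: (0, 0)
(-6.062, 3.5)
(3.938, -13.821)
(1.938, -10.356)
(-1.562, -4.294)
(-1.562, -24.294)
(-1.562, -20.294)
(-1.562, -35.294)

Derivation:
Executing turtle program step by step:
Start: pos=(0,0), heading=0, pen down
RT 30: heading 0 -> 330
REPEAT 2 [
  -- iteration 1/2 --
  BK 7: (0,0) -> (-6.062,3.5) [heading=330, draw]
  RT 30: heading 330 -> 300
  FD 20: (-6.062,3.5) -> (3.938,-13.821) [heading=300, draw]
  BK 4: (3.938,-13.821) -> (1.938,-10.356) [heading=300, draw]
  -- iteration 2/2 --
  BK 7: (1.938,-10.356) -> (-1.562,-4.294) [heading=300, draw]
  RT 30: heading 300 -> 270
  FD 20: (-1.562,-4.294) -> (-1.562,-24.294) [heading=270, draw]
  BK 4: (-1.562,-24.294) -> (-1.562,-20.294) [heading=270, draw]
]
FD 15: (-1.562,-20.294) -> (-1.562,-35.294) [heading=270, draw]
RT 30: heading 270 -> 240
Final: pos=(-1.562,-35.294), heading=240, 7 segment(s) drawn
Waypoints (8 total):
(0, 0)
(-6.062, 3.5)
(3.938, -13.821)
(1.938, -10.356)
(-1.562, -4.294)
(-1.562, -24.294)
(-1.562, -20.294)
(-1.562, -35.294)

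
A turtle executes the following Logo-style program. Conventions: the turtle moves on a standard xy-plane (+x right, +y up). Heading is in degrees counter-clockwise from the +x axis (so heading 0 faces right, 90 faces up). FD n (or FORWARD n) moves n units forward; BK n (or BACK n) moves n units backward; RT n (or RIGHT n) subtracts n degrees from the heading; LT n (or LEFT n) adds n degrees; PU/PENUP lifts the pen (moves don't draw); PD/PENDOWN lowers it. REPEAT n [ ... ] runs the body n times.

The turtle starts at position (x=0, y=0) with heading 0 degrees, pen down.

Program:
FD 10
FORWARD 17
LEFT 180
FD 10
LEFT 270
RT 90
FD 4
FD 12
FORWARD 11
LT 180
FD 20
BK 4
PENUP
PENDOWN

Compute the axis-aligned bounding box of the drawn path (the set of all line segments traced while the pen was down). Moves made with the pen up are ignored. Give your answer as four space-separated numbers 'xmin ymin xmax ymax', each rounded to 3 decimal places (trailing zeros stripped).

Answer: 0 0 44 0

Derivation:
Executing turtle program step by step:
Start: pos=(0,0), heading=0, pen down
FD 10: (0,0) -> (10,0) [heading=0, draw]
FD 17: (10,0) -> (27,0) [heading=0, draw]
LT 180: heading 0 -> 180
FD 10: (27,0) -> (17,0) [heading=180, draw]
LT 270: heading 180 -> 90
RT 90: heading 90 -> 0
FD 4: (17,0) -> (21,0) [heading=0, draw]
FD 12: (21,0) -> (33,0) [heading=0, draw]
FD 11: (33,0) -> (44,0) [heading=0, draw]
LT 180: heading 0 -> 180
FD 20: (44,0) -> (24,0) [heading=180, draw]
BK 4: (24,0) -> (28,0) [heading=180, draw]
PU: pen up
PD: pen down
Final: pos=(28,0), heading=180, 8 segment(s) drawn

Segment endpoints: x in {0, 10, 17, 21, 24, 27, 28, 33, 44}, y in {0, 0, 0, 0, 0, 0, 0}
xmin=0, ymin=0, xmax=44, ymax=0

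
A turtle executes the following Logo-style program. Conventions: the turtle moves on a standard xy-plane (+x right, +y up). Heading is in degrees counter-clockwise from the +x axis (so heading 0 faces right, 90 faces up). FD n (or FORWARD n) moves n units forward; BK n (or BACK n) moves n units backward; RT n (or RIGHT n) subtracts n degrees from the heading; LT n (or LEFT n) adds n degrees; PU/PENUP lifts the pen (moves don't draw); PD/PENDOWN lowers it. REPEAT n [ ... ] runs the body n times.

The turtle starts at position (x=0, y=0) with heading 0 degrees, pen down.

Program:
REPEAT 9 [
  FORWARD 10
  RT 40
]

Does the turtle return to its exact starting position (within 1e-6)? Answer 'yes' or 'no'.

Answer: yes

Derivation:
Executing turtle program step by step:
Start: pos=(0,0), heading=0, pen down
REPEAT 9 [
  -- iteration 1/9 --
  FD 10: (0,0) -> (10,0) [heading=0, draw]
  RT 40: heading 0 -> 320
  -- iteration 2/9 --
  FD 10: (10,0) -> (17.66,-6.428) [heading=320, draw]
  RT 40: heading 320 -> 280
  -- iteration 3/9 --
  FD 10: (17.66,-6.428) -> (19.397,-16.276) [heading=280, draw]
  RT 40: heading 280 -> 240
  -- iteration 4/9 --
  FD 10: (19.397,-16.276) -> (14.397,-24.936) [heading=240, draw]
  RT 40: heading 240 -> 200
  -- iteration 5/9 --
  FD 10: (14.397,-24.936) -> (5,-28.356) [heading=200, draw]
  RT 40: heading 200 -> 160
  -- iteration 6/9 --
  FD 10: (5,-28.356) -> (-4.397,-24.936) [heading=160, draw]
  RT 40: heading 160 -> 120
  -- iteration 7/9 --
  FD 10: (-4.397,-24.936) -> (-9.397,-16.276) [heading=120, draw]
  RT 40: heading 120 -> 80
  -- iteration 8/9 --
  FD 10: (-9.397,-16.276) -> (-7.66,-6.428) [heading=80, draw]
  RT 40: heading 80 -> 40
  -- iteration 9/9 --
  FD 10: (-7.66,-6.428) -> (0,0) [heading=40, draw]
  RT 40: heading 40 -> 0
]
Final: pos=(0,0), heading=0, 9 segment(s) drawn

Start position: (0, 0)
Final position: (0, 0)
Distance = 0; < 1e-6 -> CLOSED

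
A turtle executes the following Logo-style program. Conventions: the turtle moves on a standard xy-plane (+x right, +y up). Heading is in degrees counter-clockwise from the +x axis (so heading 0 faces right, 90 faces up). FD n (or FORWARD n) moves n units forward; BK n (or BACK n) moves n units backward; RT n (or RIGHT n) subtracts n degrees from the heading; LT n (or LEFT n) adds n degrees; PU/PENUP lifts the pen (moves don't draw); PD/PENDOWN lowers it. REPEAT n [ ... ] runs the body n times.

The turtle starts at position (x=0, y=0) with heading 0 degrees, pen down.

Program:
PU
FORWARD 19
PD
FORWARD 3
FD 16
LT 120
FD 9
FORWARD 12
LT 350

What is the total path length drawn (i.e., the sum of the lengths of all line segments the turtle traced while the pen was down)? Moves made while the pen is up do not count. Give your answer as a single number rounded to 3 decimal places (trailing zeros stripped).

Answer: 40

Derivation:
Executing turtle program step by step:
Start: pos=(0,0), heading=0, pen down
PU: pen up
FD 19: (0,0) -> (19,0) [heading=0, move]
PD: pen down
FD 3: (19,0) -> (22,0) [heading=0, draw]
FD 16: (22,0) -> (38,0) [heading=0, draw]
LT 120: heading 0 -> 120
FD 9: (38,0) -> (33.5,7.794) [heading=120, draw]
FD 12: (33.5,7.794) -> (27.5,18.187) [heading=120, draw]
LT 350: heading 120 -> 110
Final: pos=(27.5,18.187), heading=110, 4 segment(s) drawn

Segment lengths:
  seg 1: (19,0) -> (22,0), length = 3
  seg 2: (22,0) -> (38,0), length = 16
  seg 3: (38,0) -> (33.5,7.794), length = 9
  seg 4: (33.5,7.794) -> (27.5,18.187), length = 12
Total = 40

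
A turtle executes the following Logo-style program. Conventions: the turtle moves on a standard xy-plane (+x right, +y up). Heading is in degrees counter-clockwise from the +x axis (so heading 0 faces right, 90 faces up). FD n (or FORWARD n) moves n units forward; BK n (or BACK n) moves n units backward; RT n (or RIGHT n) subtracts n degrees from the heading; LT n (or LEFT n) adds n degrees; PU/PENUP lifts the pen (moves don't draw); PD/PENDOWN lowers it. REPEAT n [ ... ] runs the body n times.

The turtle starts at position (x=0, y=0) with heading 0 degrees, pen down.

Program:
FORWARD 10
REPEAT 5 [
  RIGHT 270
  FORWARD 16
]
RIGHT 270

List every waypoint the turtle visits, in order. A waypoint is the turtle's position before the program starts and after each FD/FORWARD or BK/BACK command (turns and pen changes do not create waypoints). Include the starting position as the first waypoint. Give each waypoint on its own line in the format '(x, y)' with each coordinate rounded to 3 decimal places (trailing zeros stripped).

Answer: (0, 0)
(10, 0)
(10, 16)
(-6, 16)
(-6, 0)
(10, 0)
(10, 16)

Derivation:
Executing turtle program step by step:
Start: pos=(0,0), heading=0, pen down
FD 10: (0,0) -> (10,0) [heading=0, draw]
REPEAT 5 [
  -- iteration 1/5 --
  RT 270: heading 0 -> 90
  FD 16: (10,0) -> (10,16) [heading=90, draw]
  -- iteration 2/5 --
  RT 270: heading 90 -> 180
  FD 16: (10,16) -> (-6,16) [heading=180, draw]
  -- iteration 3/5 --
  RT 270: heading 180 -> 270
  FD 16: (-6,16) -> (-6,0) [heading=270, draw]
  -- iteration 4/5 --
  RT 270: heading 270 -> 0
  FD 16: (-6,0) -> (10,0) [heading=0, draw]
  -- iteration 5/5 --
  RT 270: heading 0 -> 90
  FD 16: (10,0) -> (10,16) [heading=90, draw]
]
RT 270: heading 90 -> 180
Final: pos=(10,16), heading=180, 6 segment(s) drawn
Waypoints (7 total):
(0, 0)
(10, 0)
(10, 16)
(-6, 16)
(-6, 0)
(10, 0)
(10, 16)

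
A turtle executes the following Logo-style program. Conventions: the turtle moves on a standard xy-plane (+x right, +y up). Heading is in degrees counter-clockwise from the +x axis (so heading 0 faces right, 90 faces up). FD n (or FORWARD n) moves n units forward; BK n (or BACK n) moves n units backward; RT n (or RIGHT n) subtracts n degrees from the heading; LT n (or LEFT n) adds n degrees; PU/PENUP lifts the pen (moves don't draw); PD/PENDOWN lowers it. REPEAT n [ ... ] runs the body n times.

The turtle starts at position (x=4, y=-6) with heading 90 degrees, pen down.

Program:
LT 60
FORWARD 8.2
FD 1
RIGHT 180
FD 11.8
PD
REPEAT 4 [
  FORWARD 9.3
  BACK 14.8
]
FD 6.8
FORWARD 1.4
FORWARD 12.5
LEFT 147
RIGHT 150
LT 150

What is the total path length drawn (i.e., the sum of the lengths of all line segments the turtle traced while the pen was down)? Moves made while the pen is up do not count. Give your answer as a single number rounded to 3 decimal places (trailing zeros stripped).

Answer: 138.1

Derivation:
Executing turtle program step by step:
Start: pos=(4,-6), heading=90, pen down
LT 60: heading 90 -> 150
FD 8.2: (4,-6) -> (-3.101,-1.9) [heading=150, draw]
FD 1: (-3.101,-1.9) -> (-3.967,-1.4) [heading=150, draw]
RT 180: heading 150 -> 330
FD 11.8: (-3.967,-1.4) -> (6.252,-7.3) [heading=330, draw]
PD: pen down
REPEAT 4 [
  -- iteration 1/4 --
  FD 9.3: (6.252,-7.3) -> (14.306,-11.95) [heading=330, draw]
  BK 14.8: (14.306,-11.95) -> (1.489,-4.55) [heading=330, draw]
  -- iteration 2/4 --
  FD 9.3: (1.489,-4.55) -> (9.543,-9.2) [heading=330, draw]
  BK 14.8: (9.543,-9.2) -> (-3.275,-1.8) [heading=330, draw]
  -- iteration 3/4 --
  FD 9.3: (-3.275,-1.8) -> (4.779,-6.45) [heading=330, draw]
  BK 14.8: (4.779,-6.45) -> (-8.038,0.95) [heading=330, draw]
  -- iteration 4/4 --
  FD 9.3: (-8.038,0.95) -> (0.016,-3.7) [heading=330, draw]
  BK 14.8: (0.016,-3.7) -> (-12.801,3.7) [heading=330, draw]
]
FD 6.8: (-12.801,3.7) -> (-6.912,0.3) [heading=330, draw]
FD 1.4: (-6.912,0.3) -> (-5.699,-0.4) [heading=330, draw]
FD 12.5: (-5.699,-0.4) -> (5.126,-6.65) [heading=330, draw]
LT 147: heading 330 -> 117
RT 150: heading 117 -> 327
LT 150: heading 327 -> 117
Final: pos=(5.126,-6.65), heading=117, 14 segment(s) drawn

Segment lengths:
  seg 1: (4,-6) -> (-3.101,-1.9), length = 8.2
  seg 2: (-3.101,-1.9) -> (-3.967,-1.4), length = 1
  seg 3: (-3.967,-1.4) -> (6.252,-7.3), length = 11.8
  seg 4: (6.252,-7.3) -> (14.306,-11.95), length = 9.3
  seg 5: (14.306,-11.95) -> (1.489,-4.55), length = 14.8
  seg 6: (1.489,-4.55) -> (9.543,-9.2), length = 9.3
  seg 7: (9.543,-9.2) -> (-3.275,-1.8), length = 14.8
  seg 8: (-3.275,-1.8) -> (4.779,-6.45), length = 9.3
  seg 9: (4.779,-6.45) -> (-8.038,0.95), length = 14.8
  seg 10: (-8.038,0.95) -> (0.016,-3.7), length = 9.3
  seg 11: (0.016,-3.7) -> (-12.801,3.7), length = 14.8
  seg 12: (-12.801,3.7) -> (-6.912,0.3), length = 6.8
  seg 13: (-6.912,0.3) -> (-5.699,-0.4), length = 1.4
  seg 14: (-5.699,-0.4) -> (5.126,-6.65), length = 12.5
Total = 138.1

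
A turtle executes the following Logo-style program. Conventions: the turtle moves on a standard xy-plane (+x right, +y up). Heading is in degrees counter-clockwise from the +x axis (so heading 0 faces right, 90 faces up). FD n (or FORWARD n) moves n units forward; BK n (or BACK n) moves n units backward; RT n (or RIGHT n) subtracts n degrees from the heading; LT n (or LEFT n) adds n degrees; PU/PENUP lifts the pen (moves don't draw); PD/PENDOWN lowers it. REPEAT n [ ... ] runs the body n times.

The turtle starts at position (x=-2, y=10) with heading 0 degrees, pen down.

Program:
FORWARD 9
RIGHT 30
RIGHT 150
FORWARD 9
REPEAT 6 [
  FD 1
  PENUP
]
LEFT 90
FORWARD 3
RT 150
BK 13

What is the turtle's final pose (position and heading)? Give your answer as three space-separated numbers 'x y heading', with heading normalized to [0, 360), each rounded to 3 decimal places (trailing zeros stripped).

Answer: -1.5 -4.258 120

Derivation:
Executing turtle program step by step:
Start: pos=(-2,10), heading=0, pen down
FD 9: (-2,10) -> (7,10) [heading=0, draw]
RT 30: heading 0 -> 330
RT 150: heading 330 -> 180
FD 9: (7,10) -> (-2,10) [heading=180, draw]
REPEAT 6 [
  -- iteration 1/6 --
  FD 1: (-2,10) -> (-3,10) [heading=180, draw]
  PU: pen up
  -- iteration 2/6 --
  FD 1: (-3,10) -> (-4,10) [heading=180, move]
  PU: pen up
  -- iteration 3/6 --
  FD 1: (-4,10) -> (-5,10) [heading=180, move]
  PU: pen up
  -- iteration 4/6 --
  FD 1: (-5,10) -> (-6,10) [heading=180, move]
  PU: pen up
  -- iteration 5/6 --
  FD 1: (-6,10) -> (-7,10) [heading=180, move]
  PU: pen up
  -- iteration 6/6 --
  FD 1: (-7,10) -> (-8,10) [heading=180, move]
  PU: pen up
]
LT 90: heading 180 -> 270
FD 3: (-8,10) -> (-8,7) [heading=270, move]
RT 150: heading 270 -> 120
BK 13: (-8,7) -> (-1.5,-4.258) [heading=120, move]
Final: pos=(-1.5,-4.258), heading=120, 3 segment(s) drawn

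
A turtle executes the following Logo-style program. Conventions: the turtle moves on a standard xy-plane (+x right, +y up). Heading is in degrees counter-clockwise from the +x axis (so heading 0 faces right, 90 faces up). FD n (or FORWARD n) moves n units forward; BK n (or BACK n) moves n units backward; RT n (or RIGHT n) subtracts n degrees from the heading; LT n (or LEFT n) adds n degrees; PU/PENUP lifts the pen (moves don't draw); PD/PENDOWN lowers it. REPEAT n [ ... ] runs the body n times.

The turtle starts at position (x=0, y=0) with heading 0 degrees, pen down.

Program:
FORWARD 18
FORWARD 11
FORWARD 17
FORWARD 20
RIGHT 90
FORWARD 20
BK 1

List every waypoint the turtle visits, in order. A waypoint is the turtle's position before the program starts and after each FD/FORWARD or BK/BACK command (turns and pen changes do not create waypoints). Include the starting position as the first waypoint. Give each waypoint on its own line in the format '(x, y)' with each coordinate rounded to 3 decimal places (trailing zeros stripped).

Answer: (0, 0)
(18, 0)
(29, 0)
(46, 0)
(66, 0)
(66, -20)
(66, -19)

Derivation:
Executing turtle program step by step:
Start: pos=(0,0), heading=0, pen down
FD 18: (0,0) -> (18,0) [heading=0, draw]
FD 11: (18,0) -> (29,0) [heading=0, draw]
FD 17: (29,0) -> (46,0) [heading=0, draw]
FD 20: (46,0) -> (66,0) [heading=0, draw]
RT 90: heading 0 -> 270
FD 20: (66,0) -> (66,-20) [heading=270, draw]
BK 1: (66,-20) -> (66,-19) [heading=270, draw]
Final: pos=(66,-19), heading=270, 6 segment(s) drawn
Waypoints (7 total):
(0, 0)
(18, 0)
(29, 0)
(46, 0)
(66, 0)
(66, -20)
(66, -19)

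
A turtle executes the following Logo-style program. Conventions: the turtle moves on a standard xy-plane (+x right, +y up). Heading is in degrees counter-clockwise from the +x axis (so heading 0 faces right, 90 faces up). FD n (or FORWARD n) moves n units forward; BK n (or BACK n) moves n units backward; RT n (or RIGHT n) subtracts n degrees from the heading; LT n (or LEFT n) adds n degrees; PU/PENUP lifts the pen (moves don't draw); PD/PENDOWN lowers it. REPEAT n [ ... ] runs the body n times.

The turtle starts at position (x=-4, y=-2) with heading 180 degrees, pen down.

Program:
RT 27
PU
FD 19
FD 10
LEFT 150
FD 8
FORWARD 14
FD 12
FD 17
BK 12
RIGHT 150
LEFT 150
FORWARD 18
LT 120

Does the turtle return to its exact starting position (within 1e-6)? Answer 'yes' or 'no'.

Executing turtle program step by step:
Start: pos=(-4,-2), heading=180, pen down
RT 27: heading 180 -> 153
PU: pen up
FD 19: (-4,-2) -> (-20.929,6.626) [heading=153, move]
FD 10: (-20.929,6.626) -> (-29.839,11.166) [heading=153, move]
LT 150: heading 153 -> 303
FD 8: (-29.839,11.166) -> (-25.482,4.456) [heading=303, move]
FD 14: (-25.482,4.456) -> (-17.857,-7.285) [heading=303, move]
FD 12: (-17.857,-7.285) -> (-11.321,-17.349) [heading=303, move]
FD 17: (-11.321,-17.349) -> (-2.063,-31.606) [heading=303, move]
BK 12: (-2.063,-31.606) -> (-8.598,-21.542) [heading=303, move]
RT 150: heading 303 -> 153
LT 150: heading 153 -> 303
FD 18: (-8.598,-21.542) -> (1.205,-36.638) [heading=303, move]
LT 120: heading 303 -> 63
Final: pos=(1.205,-36.638), heading=63, 0 segment(s) drawn

Start position: (-4, -2)
Final position: (1.205, -36.638)
Distance = 35.027; >= 1e-6 -> NOT closed

Answer: no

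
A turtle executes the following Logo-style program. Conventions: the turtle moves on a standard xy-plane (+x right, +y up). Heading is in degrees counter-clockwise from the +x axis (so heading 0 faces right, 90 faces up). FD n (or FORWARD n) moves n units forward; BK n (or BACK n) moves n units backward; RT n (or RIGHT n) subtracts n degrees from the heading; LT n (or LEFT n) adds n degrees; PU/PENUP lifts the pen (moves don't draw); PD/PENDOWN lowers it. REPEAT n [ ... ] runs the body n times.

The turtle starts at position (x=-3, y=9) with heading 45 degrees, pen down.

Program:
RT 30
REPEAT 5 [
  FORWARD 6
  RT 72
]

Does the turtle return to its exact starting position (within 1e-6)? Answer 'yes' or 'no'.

Answer: yes

Derivation:
Executing turtle program step by step:
Start: pos=(-3,9), heading=45, pen down
RT 30: heading 45 -> 15
REPEAT 5 [
  -- iteration 1/5 --
  FD 6: (-3,9) -> (2.796,10.553) [heading=15, draw]
  RT 72: heading 15 -> 303
  -- iteration 2/5 --
  FD 6: (2.796,10.553) -> (6.063,5.521) [heading=303, draw]
  RT 72: heading 303 -> 231
  -- iteration 3/5 --
  FD 6: (6.063,5.521) -> (2.287,0.858) [heading=231, draw]
  RT 72: heading 231 -> 159
  -- iteration 4/5 --
  FD 6: (2.287,0.858) -> (-3.314,3.008) [heading=159, draw]
  RT 72: heading 159 -> 87
  -- iteration 5/5 --
  FD 6: (-3.314,3.008) -> (-3,9) [heading=87, draw]
  RT 72: heading 87 -> 15
]
Final: pos=(-3,9), heading=15, 5 segment(s) drawn

Start position: (-3, 9)
Final position: (-3, 9)
Distance = 0; < 1e-6 -> CLOSED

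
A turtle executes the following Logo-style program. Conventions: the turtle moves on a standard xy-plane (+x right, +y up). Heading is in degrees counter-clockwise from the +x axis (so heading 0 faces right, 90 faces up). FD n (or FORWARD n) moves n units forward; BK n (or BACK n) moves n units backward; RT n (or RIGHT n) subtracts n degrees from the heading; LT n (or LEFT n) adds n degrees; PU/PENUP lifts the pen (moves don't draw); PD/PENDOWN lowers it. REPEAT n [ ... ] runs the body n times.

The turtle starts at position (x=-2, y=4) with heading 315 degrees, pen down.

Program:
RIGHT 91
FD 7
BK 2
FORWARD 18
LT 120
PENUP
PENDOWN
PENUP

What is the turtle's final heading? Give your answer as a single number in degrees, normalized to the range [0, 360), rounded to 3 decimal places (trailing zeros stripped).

Answer: 344

Derivation:
Executing turtle program step by step:
Start: pos=(-2,4), heading=315, pen down
RT 91: heading 315 -> 224
FD 7: (-2,4) -> (-7.035,-0.863) [heading=224, draw]
BK 2: (-7.035,-0.863) -> (-5.597,0.527) [heading=224, draw]
FD 18: (-5.597,0.527) -> (-18.545,-11.977) [heading=224, draw]
LT 120: heading 224 -> 344
PU: pen up
PD: pen down
PU: pen up
Final: pos=(-18.545,-11.977), heading=344, 3 segment(s) drawn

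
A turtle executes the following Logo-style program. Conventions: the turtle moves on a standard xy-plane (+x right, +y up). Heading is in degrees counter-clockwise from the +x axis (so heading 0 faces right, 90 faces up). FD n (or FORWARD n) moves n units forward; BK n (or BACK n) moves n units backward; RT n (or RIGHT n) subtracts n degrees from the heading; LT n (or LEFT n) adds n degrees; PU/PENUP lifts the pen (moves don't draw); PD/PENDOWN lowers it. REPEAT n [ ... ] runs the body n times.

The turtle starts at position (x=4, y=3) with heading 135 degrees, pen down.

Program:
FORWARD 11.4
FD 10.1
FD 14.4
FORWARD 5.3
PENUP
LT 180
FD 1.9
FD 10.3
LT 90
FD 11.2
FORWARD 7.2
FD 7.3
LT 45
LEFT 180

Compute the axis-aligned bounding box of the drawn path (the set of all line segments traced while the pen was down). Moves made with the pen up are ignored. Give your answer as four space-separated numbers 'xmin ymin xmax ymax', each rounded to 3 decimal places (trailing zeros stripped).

Executing turtle program step by step:
Start: pos=(4,3), heading=135, pen down
FD 11.4: (4,3) -> (-4.061,11.061) [heading=135, draw]
FD 10.1: (-4.061,11.061) -> (-11.203,18.203) [heading=135, draw]
FD 14.4: (-11.203,18.203) -> (-21.385,28.385) [heading=135, draw]
FD 5.3: (-21.385,28.385) -> (-25.133,32.133) [heading=135, draw]
PU: pen up
LT 180: heading 135 -> 315
FD 1.9: (-25.133,32.133) -> (-23.789,30.789) [heading=315, move]
FD 10.3: (-23.789,30.789) -> (-16.506,23.506) [heading=315, move]
LT 90: heading 315 -> 45
FD 11.2: (-16.506,23.506) -> (-8.587,31.426) [heading=45, move]
FD 7.2: (-8.587,31.426) -> (-3.495,36.517) [heading=45, move]
FD 7.3: (-3.495,36.517) -> (1.667,41.679) [heading=45, move]
LT 45: heading 45 -> 90
LT 180: heading 90 -> 270
Final: pos=(1.667,41.679), heading=270, 4 segment(s) drawn

Segment endpoints: x in {-25.133, -21.385, -11.203, -4.061, 4}, y in {3, 11.061, 18.203, 28.385, 32.133}
xmin=-25.133, ymin=3, xmax=4, ymax=32.133

Answer: -25.133 3 4 32.133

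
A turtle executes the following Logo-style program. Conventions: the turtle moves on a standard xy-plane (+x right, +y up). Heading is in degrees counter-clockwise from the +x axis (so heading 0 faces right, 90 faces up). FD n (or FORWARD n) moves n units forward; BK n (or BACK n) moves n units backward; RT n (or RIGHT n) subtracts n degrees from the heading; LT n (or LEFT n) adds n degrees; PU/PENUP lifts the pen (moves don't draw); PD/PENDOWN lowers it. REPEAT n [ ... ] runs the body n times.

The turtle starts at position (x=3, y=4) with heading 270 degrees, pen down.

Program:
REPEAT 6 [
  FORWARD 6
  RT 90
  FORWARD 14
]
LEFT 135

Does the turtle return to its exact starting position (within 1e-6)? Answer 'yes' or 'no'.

Answer: no

Derivation:
Executing turtle program step by step:
Start: pos=(3,4), heading=270, pen down
REPEAT 6 [
  -- iteration 1/6 --
  FD 6: (3,4) -> (3,-2) [heading=270, draw]
  RT 90: heading 270 -> 180
  FD 14: (3,-2) -> (-11,-2) [heading=180, draw]
  -- iteration 2/6 --
  FD 6: (-11,-2) -> (-17,-2) [heading=180, draw]
  RT 90: heading 180 -> 90
  FD 14: (-17,-2) -> (-17,12) [heading=90, draw]
  -- iteration 3/6 --
  FD 6: (-17,12) -> (-17,18) [heading=90, draw]
  RT 90: heading 90 -> 0
  FD 14: (-17,18) -> (-3,18) [heading=0, draw]
  -- iteration 4/6 --
  FD 6: (-3,18) -> (3,18) [heading=0, draw]
  RT 90: heading 0 -> 270
  FD 14: (3,18) -> (3,4) [heading=270, draw]
  -- iteration 5/6 --
  FD 6: (3,4) -> (3,-2) [heading=270, draw]
  RT 90: heading 270 -> 180
  FD 14: (3,-2) -> (-11,-2) [heading=180, draw]
  -- iteration 6/6 --
  FD 6: (-11,-2) -> (-17,-2) [heading=180, draw]
  RT 90: heading 180 -> 90
  FD 14: (-17,-2) -> (-17,12) [heading=90, draw]
]
LT 135: heading 90 -> 225
Final: pos=(-17,12), heading=225, 12 segment(s) drawn

Start position: (3, 4)
Final position: (-17, 12)
Distance = 21.541; >= 1e-6 -> NOT closed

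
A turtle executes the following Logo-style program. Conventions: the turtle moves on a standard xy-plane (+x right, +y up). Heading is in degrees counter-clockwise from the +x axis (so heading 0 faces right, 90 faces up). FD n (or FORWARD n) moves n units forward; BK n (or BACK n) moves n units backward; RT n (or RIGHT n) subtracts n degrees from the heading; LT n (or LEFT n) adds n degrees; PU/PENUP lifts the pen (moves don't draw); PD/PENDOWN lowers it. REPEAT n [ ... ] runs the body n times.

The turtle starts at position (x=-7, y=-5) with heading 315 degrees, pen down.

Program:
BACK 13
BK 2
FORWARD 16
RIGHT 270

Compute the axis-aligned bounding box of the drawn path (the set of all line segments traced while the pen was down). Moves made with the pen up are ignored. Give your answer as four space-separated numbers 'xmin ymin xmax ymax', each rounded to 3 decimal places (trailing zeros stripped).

Executing turtle program step by step:
Start: pos=(-7,-5), heading=315, pen down
BK 13: (-7,-5) -> (-16.192,4.192) [heading=315, draw]
BK 2: (-16.192,4.192) -> (-17.607,5.607) [heading=315, draw]
FD 16: (-17.607,5.607) -> (-6.293,-5.707) [heading=315, draw]
RT 270: heading 315 -> 45
Final: pos=(-6.293,-5.707), heading=45, 3 segment(s) drawn

Segment endpoints: x in {-17.607, -16.192, -7, -6.293}, y in {-5.707, -5, 4.192, 5.607}
xmin=-17.607, ymin=-5.707, xmax=-6.293, ymax=5.607

Answer: -17.607 -5.707 -6.293 5.607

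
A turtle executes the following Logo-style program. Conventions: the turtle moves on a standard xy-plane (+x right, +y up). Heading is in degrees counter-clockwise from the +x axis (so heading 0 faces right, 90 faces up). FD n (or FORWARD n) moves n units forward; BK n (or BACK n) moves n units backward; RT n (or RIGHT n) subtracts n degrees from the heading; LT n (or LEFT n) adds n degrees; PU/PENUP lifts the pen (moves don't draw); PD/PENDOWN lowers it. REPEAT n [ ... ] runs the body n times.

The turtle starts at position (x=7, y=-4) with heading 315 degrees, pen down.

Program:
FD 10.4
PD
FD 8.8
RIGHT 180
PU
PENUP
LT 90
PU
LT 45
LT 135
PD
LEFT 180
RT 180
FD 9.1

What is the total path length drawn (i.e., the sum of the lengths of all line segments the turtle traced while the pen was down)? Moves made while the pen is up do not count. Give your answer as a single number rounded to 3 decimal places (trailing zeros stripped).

Answer: 28.3

Derivation:
Executing turtle program step by step:
Start: pos=(7,-4), heading=315, pen down
FD 10.4: (7,-4) -> (14.354,-11.354) [heading=315, draw]
PD: pen down
FD 8.8: (14.354,-11.354) -> (20.576,-17.576) [heading=315, draw]
RT 180: heading 315 -> 135
PU: pen up
PU: pen up
LT 90: heading 135 -> 225
PU: pen up
LT 45: heading 225 -> 270
LT 135: heading 270 -> 45
PD: pen down
LT 180: heading 45 -> 225
RT 180: heading 225 -> 45
FD 9.1: (20.576,-17.576) -> (27.011,-11.142) [heading=45, draw]
Final: pos=(27.011,-11.142), heading=45, 3 segment(s) drawn

Segment lengths:
  seg 1: (7,-4) -> (14.354,-11.354), length = 10.4
  seg 2: (14.354,-11.354) -> (20.576,-17.576), length = 8.8
  seg 3: (20.576,-17.576) -> (27.011,-11.142), length = 9.1
Total = 28.3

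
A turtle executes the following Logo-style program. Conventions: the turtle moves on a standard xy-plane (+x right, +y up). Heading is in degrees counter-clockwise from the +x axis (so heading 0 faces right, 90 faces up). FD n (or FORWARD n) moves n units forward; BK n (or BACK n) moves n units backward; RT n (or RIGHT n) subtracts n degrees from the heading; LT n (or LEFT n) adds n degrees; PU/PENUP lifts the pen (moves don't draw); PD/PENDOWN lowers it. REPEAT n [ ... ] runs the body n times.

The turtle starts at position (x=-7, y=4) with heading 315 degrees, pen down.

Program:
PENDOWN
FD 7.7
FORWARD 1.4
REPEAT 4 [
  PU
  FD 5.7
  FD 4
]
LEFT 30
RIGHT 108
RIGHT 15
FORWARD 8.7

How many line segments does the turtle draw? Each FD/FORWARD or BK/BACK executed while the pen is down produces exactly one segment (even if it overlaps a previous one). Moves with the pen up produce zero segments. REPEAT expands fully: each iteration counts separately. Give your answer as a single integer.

Answer: 2

Derivation:
Executing turtle program step by step:
Start: pos=(-7,4), heading=315, pen down
PD: pen down
FD 7.7: (-7,4) -> (-1.555,-1.445) [heading=315, draw]
FD 1.4: (-1.555,-1.445) -> (-0.565,-2.435) [heading=315, draw]
REPEAT 4 [
  -- iteration 1/4 --
  PU: pen up
  FD 5.7: (-0.565,-2.435) -> (3.465,-6.465) [heading=315, move]
  FD 4: (3.465,-6.465) -> (6.294,-9.294) [heading=315, move]
  -- iteration 2/4 --
  PU: pen up
  FD 5.7: (6.294,-9.294) -> (10.324,-13.324) [heading=315, move]
  FD 4: (10.324,-13.324) -> (13.153,-16.153) [heading=315, move]
  -- iteration 3/4 --
  PU: pen up
  FD 5.7: (13.153,-16.153) -> (17.183,-20.183) [heading=315, move]
  FD 4: (17.183,-20.183) -> (20.011,-23.011) [heading=315, move]
  -- iteration 4/4 --
  PU: pen up
  FD 5.7: (20.011,-23.011) -> (24.042,-27.042) [heading=315, move]
  FD 4: (24.042,-27.042) -> (26.87,-29.87) [heading=315, move]
]
LT 30: heading 315 -> 345
RT 108: heading 345 -> 237
RT 15: heading 237 -> 222
FD 8.7: (26.87,-29.87) -> (20.405,-35.692) [heading=222, move]
Final: pos=(20.405,-35.692), heading=222, 2 segment(s) drawn
Segments drawn: 2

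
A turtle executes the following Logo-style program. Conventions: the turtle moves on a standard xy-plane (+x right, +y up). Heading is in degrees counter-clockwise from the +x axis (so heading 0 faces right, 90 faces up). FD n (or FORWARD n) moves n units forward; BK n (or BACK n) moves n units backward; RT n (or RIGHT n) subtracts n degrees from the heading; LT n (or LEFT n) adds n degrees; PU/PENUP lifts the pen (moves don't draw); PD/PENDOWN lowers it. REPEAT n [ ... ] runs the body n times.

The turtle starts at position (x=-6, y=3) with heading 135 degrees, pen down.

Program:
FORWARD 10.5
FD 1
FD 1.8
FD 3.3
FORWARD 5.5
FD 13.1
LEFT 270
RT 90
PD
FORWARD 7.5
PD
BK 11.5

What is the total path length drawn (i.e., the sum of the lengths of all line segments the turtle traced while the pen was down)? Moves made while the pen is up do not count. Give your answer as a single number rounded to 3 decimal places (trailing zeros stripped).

Answer: 54.2

Derivation:
Executing turtle program step by step:
Start: pos=(-6,3), heading=135, pen down
FD 10.5: (-6,3) -> (-13.425,10.425) [heading=135, draw]
FD 1: (-13.425,10.425) -> (-14.132,11.132) [heading=135, draw]
FD 1.8: (-14.132,11.132) -> (-15.405,12.405) [heading=135, draw]
FD 3.3: (-15.405,12.405) -> (-17.738,14.738) [heading=135, draw]
FD 5.5: (-17.738,14.738) -> (-21.627,18.627) [heading=135, draw]
FD 13.1: (-21.627,18.627) -> (-30.89,27.89) [heading=135, draw]
LT 270: heading 135 -> 45
RT 90: heading 45 -> 315
PD: pen down
FD 7.5: (-30.89,27.89) -> (-25.587,22.587) [heading=315, draw]
PD: pen down
BK 11.5: (-25.587,22.587) -> (-33.719,30.719) [heading=315, draw]
Final: pos=(-33.719,30.719), heading=315, 8 segment(s) drawn

Segment lengths:
  seg 1: (-6,3) -> (-13.425,10.425), length = 10.5
  seg 2: (-13.425,10.425) -> (-14.132,11.132), length = 1
  seg 3: (-14.132,11.132) -> (-15.405,12.405), length = 1.8
  seg 4: (-15.405,12.405) -> (-17.738,14.738), length = 3.3
  seg 5: (-17.738,14.738) -> (-21.627,18.627), length = 5.5
  seg 6: (-21.627,18.627) -> (-30.89,27.89), length = 13.1
  seg 7: (-30.89,27.89) -> (-25.587,22.587), length = 7.5
  seg 8: (-25.587,22.587) -> (-33.719,30.719), length = 11.5
Total = 54.2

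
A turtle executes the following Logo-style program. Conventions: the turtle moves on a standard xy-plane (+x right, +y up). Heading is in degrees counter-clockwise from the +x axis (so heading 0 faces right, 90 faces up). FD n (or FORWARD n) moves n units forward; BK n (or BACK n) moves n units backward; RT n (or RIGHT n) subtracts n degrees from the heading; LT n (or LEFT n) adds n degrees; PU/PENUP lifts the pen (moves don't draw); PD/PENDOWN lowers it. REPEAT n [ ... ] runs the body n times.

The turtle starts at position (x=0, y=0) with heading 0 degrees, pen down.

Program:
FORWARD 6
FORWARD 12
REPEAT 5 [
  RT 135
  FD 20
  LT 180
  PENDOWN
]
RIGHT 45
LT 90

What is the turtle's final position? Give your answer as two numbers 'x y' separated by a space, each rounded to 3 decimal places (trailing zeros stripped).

Executing turtle program step by step:
Start: pos=(0,0), heading=0, pen down
FD 6: (0,0) -> (6,0) [heading=0, draw]
FD 12: (6,0) -> (18,0) [heading=0, draw]
REPEAT 5 [
  -- iteration 1/5 --
  RT 135: heading 0 -> 225
  FD 20: (18,0) -> (3.858,-14.142) [heading=225, draw]
  LT 180: heading 225 -> 45
  PD: pen down
  -- iteration 2/5 --
  RT 135: heading 45 -> 270
  FD 20: (3.858,-14.142) -> (3.858,-34.142) [heading=270, draw]
  LT 180: heading 270 -> 90
  PD: pen down
  -- iteration 3/5 --
  RT 135: heading 90 -> 315
  FD 20: (3.858,-34.142) -> (18,-48.284) [heading=315, draw]
  LT 180: heading 315 -> 135
  PD: pen down
  -- iteration 4/5 --
  RT 135: heading 135 -> 0
  FD 20: (18,-48.284) -> (38,-48.284) [heading=0, draw]
  LT 180: heading 0 -> 180
  PD: pen down
  -- iteration 5/5 --
  RT 135: heading 180 -> 45
  FD 20: (38,-48.284) -> (52.142,-34.142) [heading=45, draw]
  LT 180: heading 45 -> 225
  PD: pen down
]
RT 45: heading 225 -> 180
LT 90: heading 180 -> 270
Final: pos=(52.142,-34.142), heading=270, 7 segment(s) drawn

Answer: 52.142 -34.142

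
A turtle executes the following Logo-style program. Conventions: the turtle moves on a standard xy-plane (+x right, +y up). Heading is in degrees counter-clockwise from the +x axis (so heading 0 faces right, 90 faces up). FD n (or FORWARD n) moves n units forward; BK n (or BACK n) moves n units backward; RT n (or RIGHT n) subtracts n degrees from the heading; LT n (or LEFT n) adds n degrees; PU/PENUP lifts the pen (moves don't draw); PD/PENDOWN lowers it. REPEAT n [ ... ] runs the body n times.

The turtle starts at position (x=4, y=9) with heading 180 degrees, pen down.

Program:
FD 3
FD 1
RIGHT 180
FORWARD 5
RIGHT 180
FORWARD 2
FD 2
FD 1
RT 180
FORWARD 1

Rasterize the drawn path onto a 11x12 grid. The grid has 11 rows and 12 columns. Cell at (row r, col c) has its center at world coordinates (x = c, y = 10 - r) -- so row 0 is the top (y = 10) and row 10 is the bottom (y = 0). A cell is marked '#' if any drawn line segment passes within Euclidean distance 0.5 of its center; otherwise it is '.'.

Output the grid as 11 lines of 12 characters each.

Answer: ............
######......
............
............
............
............
............
............
............
............
............

Derivation:
Segment 0: (4,9) -> (1,9)
Segment 1: (1,9) -> (0,9)
Segment 2: (0,9) -> (5,9)
Segment 3: (5,9) -> (3,9)
Segment 4: (3,9) -> (1,9)
Segment 5: (1,9) -> (0,9)
Segment 6: (0,9) -> (1,9)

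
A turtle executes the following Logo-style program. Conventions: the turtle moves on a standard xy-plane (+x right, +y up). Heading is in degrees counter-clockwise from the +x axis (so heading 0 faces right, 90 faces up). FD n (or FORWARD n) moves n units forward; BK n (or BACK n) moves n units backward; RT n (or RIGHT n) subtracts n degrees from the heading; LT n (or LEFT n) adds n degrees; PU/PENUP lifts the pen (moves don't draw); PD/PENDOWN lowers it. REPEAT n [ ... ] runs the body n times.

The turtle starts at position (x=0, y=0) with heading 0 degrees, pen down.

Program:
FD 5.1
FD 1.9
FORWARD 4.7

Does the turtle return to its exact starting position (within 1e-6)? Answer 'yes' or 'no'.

Answer: no

Derivation:
Executing turtle program step by step:
Start: pos=(0,0), heading=0, pen down
FD 5.1: (0,0) -> (5.1,0) [heading=0, draw]
FD 1.9: (5.1,0) -> (7,0) [heading=0, draw]
FD 4.7: (7,0) -> (11.7,0) [heading=0, draw]
Final: pos=(11.7,0), heading=0, 3 segment(s) drawn

Start position: (0, 0)
Final position: (11.7, 0)
Distance = 11.7; >= 1e-6 -> NOT closed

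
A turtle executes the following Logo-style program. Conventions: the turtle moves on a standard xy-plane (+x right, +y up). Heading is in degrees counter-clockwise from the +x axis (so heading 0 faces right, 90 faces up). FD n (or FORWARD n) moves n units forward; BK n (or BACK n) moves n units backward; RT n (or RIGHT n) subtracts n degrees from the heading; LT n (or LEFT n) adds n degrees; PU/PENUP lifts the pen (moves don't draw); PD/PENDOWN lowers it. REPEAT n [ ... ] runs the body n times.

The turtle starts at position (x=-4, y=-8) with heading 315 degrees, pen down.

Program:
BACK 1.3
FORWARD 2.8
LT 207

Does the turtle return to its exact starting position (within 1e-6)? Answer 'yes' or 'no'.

Executing turtle program step by step:
Start: pos=(-4,-8), heading=315, pen down
BK 1.3: (-4,-8) -> (-4.919,-7.081) [heading=315, draw]
FD 2.8: (-4.919,-7.081) -> (-2.939,-9.061) [heading=315, draw]
LT 207: heading 315 -> 162
Final: pos=(-2.939,-9.061), heading=162, 2 segment(s) drawn

Start position: (-4, -8)
Final position: (-2.939, -9.061)
Distance = 1.5; >= 1e-6 -> NOT closed

Answer: no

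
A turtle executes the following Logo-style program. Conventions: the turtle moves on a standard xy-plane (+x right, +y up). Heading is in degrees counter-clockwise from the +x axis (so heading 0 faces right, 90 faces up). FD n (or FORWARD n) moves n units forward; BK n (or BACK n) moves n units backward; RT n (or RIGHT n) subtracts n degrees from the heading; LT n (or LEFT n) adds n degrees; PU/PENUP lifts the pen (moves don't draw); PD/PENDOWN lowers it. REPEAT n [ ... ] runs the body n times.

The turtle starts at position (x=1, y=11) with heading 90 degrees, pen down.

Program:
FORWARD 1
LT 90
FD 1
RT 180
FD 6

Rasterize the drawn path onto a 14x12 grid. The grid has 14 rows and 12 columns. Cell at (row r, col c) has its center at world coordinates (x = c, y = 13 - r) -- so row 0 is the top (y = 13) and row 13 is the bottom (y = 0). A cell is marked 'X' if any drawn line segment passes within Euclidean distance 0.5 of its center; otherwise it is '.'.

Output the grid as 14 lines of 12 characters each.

Segment 0: (1,11) -> (1,12)
Segment 1: (1,12) -> (0,12)
Segment 2: (0,12) -> (6,12)

Answer: ............
XXXXXXX.....
.X..........
............
............
............
............
............
............
............
............
............
............
............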